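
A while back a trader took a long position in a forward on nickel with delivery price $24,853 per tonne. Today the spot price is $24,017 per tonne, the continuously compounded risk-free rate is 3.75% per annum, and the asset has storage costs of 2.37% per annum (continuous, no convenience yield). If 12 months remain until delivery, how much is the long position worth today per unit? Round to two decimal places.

Current fair forward for the remaining 12 months: F = S·e^((r + u)·T), (r + u) = 0.0375 + 0.0237 = 0.0612
F = 24017 · e^(0.0612 × 12/12) = 24017 × 1.06311152 = 25532.7494
Value of long forward = (F − K)·e^(−rT) = (25532.7494 − 24853) · e^(−0.0375·12/12)
= 679.7494 × 0.96319442 = 654.73

$654.73 per tonne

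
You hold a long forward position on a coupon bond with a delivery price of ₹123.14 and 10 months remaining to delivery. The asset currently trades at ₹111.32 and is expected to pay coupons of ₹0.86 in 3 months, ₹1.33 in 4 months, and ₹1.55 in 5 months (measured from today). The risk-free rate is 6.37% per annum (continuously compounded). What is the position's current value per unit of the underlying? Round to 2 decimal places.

PV(remaining coupons) I = 0.86·e^(−0.0637·3/12) + 1.33·e^(−0.0637·4/12) + 1.55·e^(−0.0637·5/12) = 3.6579
Current forward F = (S − I)·e^(rT) = (111.32 − 3.6579)·e^(0.0637·10/12) = 107.6621 × 1.054518 = 113.5316
Value (long) = (F − K)·e^(−rT) = (113.5316 − 123.14) × 0.948301 = -9.1117
Value = -₹9.11

-₹9.11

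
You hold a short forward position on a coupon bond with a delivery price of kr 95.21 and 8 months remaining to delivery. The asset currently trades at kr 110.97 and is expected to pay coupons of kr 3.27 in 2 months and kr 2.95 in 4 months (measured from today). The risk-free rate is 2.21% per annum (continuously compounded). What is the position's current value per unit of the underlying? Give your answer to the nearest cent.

-kr 10.97

PV(remaining coupons) I = 3.27·e^(−0.0221·2/12) + 2.95·e^(−0.0221·4/12) = 6.1863
Current forward F = (S − I)·e^(rT) = (110.97 − 6.1863)·e^(0.0221·8/12) = 104.7837 × 1.014842 = 106.3389
Value (long) = (F − K)·e^(−rT) = (106.3389 − 95.21) × 0.985375 = 10.9661
Short position value = −(long value) = -kr 10.97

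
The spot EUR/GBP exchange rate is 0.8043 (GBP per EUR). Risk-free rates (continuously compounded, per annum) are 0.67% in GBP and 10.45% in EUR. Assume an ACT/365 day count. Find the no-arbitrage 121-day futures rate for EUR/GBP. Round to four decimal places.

0.7786

F = S·e^((r_GBP − r_EUR)T) = 0.8043 · e^((0.0067 − 0.1045) × 121/365)
= 0.8043 · e^-0.032421 = 0.8043 × 0.968099
F = 0.7786 GBP per EUR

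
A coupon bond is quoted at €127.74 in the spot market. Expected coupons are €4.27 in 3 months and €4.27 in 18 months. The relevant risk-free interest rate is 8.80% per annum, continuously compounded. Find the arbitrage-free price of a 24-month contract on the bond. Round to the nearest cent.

PV(coupons) I = 4.27·e^(−0.0880·3/12) + 4.27·e^(−0.0880·18/12)
I = 4.1771 + 3.7420 = 7.9191
F = (S − I)·e^(rT) = (127.74 − 7.9191) · e^(0.0880·24/12)
= 119.8209 · e^0.176000 = 119.8209 × 1.192438 = €142.88

€142.88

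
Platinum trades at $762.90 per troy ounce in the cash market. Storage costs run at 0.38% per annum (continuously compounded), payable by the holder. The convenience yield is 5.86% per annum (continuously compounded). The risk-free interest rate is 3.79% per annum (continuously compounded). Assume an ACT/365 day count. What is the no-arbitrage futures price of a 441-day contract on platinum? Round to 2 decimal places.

$747.48 per troy ounce

Net carry = r + u − y = 0.0379 + 0.0038 − 0.0586 = -0.0169
F = S·e^((r+u−y)T) = 762.90 · e^(-0.0169 × 441/365) = 762.90 · e^-0.020419
= 762.90 × 0.979788 = $747.48 per troy ounce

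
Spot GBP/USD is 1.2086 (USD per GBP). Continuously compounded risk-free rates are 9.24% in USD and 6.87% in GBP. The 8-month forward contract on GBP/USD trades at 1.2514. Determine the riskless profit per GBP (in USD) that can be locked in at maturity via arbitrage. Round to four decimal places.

Fair forward: F* = S·e^(carry·T), with carry = (r_USD − r_GBP) = 0.0924 − 0.0687 = 0.0237
F* = 1.2086 · e^(0.0237 × 8/12) = 1.2086 · e^0.015800 = 1.2086 × 1.015925 = 1.2278
Market 1.2514 > fair 1.2278: forward overpriced → cash-and-carry (buy spot, short the forward).
At maturity, profit = |F_mkt − F*| = |1.2514 − 1.2278| = 0.0236 per GBP (in USD)

0.0236 per GBP (in USD)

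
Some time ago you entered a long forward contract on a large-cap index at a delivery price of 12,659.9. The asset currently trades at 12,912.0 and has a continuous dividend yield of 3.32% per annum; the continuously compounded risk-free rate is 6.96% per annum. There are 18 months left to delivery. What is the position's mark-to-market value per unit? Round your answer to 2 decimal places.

879.87

Current fair forward for the remaining 18 months: F = S·e^((r − q)·T), (r − q) = 0.0696 − 0.0332 = 0.0364
F = 12912.0 · e^(0.0364 × 18/12) = 12912.0 × 1.05611808 = 13636.5966
Value of long forward = (F − K)·e^(−rT) = (13636.5966 − 12659.9) · e^(−0.0696·18/12)
= 976.6966 × 0.90086488 = 879.87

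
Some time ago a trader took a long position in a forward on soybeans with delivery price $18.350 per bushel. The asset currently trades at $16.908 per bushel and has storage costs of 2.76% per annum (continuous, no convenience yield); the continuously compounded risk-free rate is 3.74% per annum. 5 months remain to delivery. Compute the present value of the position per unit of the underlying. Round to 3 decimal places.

-$0.963 per bushel

Current fair forward for the remaining 5 months: F = S·e^((r + u)·T), (r + u) = 0.0374 + 0.0276 = 0.0650
F = 16.908 · e^(0.0650 × 5/12) = 16.908 × 1.027453 = 17.3722
Value of long forward = (F − K)·e^(−rT) = (17.3722 − 18.350) · e^(−0.0374·5/12)
= -0.9778 × 0.984537 = -0.963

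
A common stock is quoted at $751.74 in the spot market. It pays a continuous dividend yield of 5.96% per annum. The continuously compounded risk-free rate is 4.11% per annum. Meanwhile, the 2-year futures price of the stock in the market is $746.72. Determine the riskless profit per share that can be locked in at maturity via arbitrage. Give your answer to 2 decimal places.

Fair futures: F* = S·e^(carry·T), with carry = (r − q) = 0.0411 − 0.0596 = -0.0185
F* = 751.74 · e^(-0.0185 × 2) = 751.74 · e^-0.037000 = 751.74 × 0.963676 = $724.4338
Market $746.72 > fair $724.4338: forward overpriced → cash-and-carry (buy spot, short the forward).
At maturity, profit = |F_mkt − F*| = |746.72 − 724.4338| = $22.29 per share

$22.29 per share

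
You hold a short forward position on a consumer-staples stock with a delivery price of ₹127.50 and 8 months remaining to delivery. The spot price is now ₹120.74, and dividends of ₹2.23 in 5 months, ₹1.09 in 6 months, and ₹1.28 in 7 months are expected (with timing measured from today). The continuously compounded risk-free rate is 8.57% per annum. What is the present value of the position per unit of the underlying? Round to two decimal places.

₹4.09

PV(remaining dividends) I = 2.23·e^(−0.0857·5/12) + 1.09·e^(−0.0857·6/12) + 1.28·e^(−0.0857·7/12) = 4.4136
Current forward F = (S − I)·e^(rT) = (120.74 − 4.4136)·e^(0.0857·8/12) = 116.3264 × 1.058797 = 123.1660
Value (long) = (F − K)·e^(−rT) = (123.1660 − 127.50) × 0.944468 = -4.0933
Short position value = −(long value) = ₹4.09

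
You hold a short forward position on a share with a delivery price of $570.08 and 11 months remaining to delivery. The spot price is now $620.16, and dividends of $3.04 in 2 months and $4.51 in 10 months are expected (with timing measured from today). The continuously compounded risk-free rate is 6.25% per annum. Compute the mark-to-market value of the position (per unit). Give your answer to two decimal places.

PV(remaining dividends) I = 3.04·e^(−0.0625·2/12) + 4.51·e^(−0.0625·10/12) = 7.2896
Current forward F = (S − I)·e^(rT) = (620.16 − 7.2896)·e^(0.0625·11/12) = 612.8704 × 1.058965 = 649.0083
Value (long) = (F − K)·e^(−rT) = (649.0083 − 570.08) × 0.944319 = 74.5335
Short position value = −(long value) = -$74.53

-$74.53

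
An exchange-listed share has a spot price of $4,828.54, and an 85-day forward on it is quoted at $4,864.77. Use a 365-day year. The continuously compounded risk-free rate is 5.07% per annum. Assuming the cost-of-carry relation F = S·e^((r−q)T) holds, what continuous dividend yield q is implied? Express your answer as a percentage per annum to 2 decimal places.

1.86%

From F = S·e^((r−q)T): (r − q) = ln(F/S)/T
ln(4864.77/4828.54) = ln(1.007503) = 0.007475
(r − q) = 0.007475 / (85/365) = 0.032099
q = r − ln(F/S)/T = 0.0507 − 0.032099 = 0.018601
q = 1.86%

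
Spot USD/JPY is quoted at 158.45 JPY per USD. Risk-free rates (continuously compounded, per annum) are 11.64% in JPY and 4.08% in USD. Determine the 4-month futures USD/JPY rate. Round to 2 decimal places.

162.49

F = S·e^((r_JPY − r_USD)T) = 158.45 · e^((0.1164 − 0.0408) × 4/12)
= 158.45 · e^0.025200 = 158.45 × 1.025520
F = 162.49 JPY per USD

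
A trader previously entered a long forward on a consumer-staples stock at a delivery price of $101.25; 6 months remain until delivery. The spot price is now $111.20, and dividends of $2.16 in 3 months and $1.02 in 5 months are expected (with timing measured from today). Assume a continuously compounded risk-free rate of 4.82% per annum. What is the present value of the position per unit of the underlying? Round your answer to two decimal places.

$9.23

PV(remaining dividends) I = 2.16·e^(−0.0482·3/12) + 1.02·e^(−0.0482·5/12) = 3.1338
Current forward F = (S − I)·e^(rT) = (111.20 − 3.1338)·e^(0.0482·6/12) = 108.0662 × 1.024393 = 110.7023
Value (long) = (F − K)·e^(−rT) = (110.7023 − 101.25) × 0.976188 = 9.2272
Value = $9.23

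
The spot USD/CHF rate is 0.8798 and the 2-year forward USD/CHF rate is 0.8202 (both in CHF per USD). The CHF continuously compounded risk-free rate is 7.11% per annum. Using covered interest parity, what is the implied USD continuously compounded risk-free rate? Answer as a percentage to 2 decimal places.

F = S·e^((r_CHF − r_USD)T) ⇒ r_USD = r_CHF − ln(F/S)/T
ln(0.8202/0.8798) = -0.070146; /(2) = -0.035073
r_USD = 0.0711 + 0.035073 = 0.106173
r_USD = 10.62%

10.62%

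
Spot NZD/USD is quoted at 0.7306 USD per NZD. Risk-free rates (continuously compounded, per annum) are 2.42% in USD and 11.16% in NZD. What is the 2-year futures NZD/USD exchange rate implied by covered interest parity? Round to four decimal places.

0.6134

F = S·e^((r_USD − r_NZD)T) = 0.7306 · e^((0.0242 − 0.1116) × 2)
= 0.7306 · e^-0.174800 = 0.7306 × 0.839625
F = 0.6134 USD per NZD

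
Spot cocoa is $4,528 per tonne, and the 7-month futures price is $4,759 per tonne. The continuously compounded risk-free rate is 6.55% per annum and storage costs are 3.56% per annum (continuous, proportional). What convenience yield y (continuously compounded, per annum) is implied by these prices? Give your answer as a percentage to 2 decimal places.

F = S·e^((r+u−y)T) ⇒ (r+u−y) = ln(F/S)/T
ln(4759/4528) = 0.049757; /T ⇒ 0.085298
y = r + u − ln(F/S)/T = 0.0655 + 0.0356 − 0.085298 = 0.015802
y = 1.58%

1.58%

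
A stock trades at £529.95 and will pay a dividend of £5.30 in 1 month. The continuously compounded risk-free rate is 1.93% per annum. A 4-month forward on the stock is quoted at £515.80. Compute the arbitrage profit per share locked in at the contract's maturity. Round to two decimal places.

£12.24 per share

PV(dividends) I = 5.30·e^(−0.0193·1/12) = 5.2915
Fair forward F* = (S − I)·e^(rT) = (529.95 − 5.2915)·e^0.006433 = 524.6585 × 1.006454 = 528.0446
Market £515.80 < fair 528.0446: forward underpriced → reverse cash-and-carry (short the stock, invest proceeds at r, pay the dividends, go long the forward).
Profit at T = |F_mkt − F*| = |515.80 − 528.0446| = £12.24 per share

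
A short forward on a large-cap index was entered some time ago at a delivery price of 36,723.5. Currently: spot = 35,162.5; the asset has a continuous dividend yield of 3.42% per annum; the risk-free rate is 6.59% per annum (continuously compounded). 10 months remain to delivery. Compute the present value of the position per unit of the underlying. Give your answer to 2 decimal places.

Current fair forward for the remaining 10 months: F = S·e^((r − q)·T), (r − q) = 0.0659 − 0.0342 = 0.0317
F = 35162.5 · e^(0.0317 × 10/12) = 35162.5 × 1.02676868 = 36103.7537
Value of long forward = (F − K)·e^(−rT) = (36103.7537 − 36723.5) · e^(−0.0659·10/12)
= -619.7463 × 0.94656403 = -586.63
Short position value = −(long value) = 586.63

586.63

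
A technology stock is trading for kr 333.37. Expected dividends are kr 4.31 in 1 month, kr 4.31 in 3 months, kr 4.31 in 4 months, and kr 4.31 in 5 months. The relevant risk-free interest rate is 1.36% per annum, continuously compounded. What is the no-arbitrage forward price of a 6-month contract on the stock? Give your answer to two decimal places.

PV(dividends) I = 4.31·e^(−0.0136·1/12) + 4.31·e^(−0.0136·3/12) + 4.31·e^(−0.0136·4/12) + 4.31·e^(−0.0136·5/12)
I = 4.3051 + 4.2954 + 4.2905 + 4.2856 = 17.1766
F = (S − I)·e^(rT) = (333.37 − 17.1766) · e^(0.0136·6/12)
= 316.1934 · e^0.006800 = 316.1934 × 1.006823 = kr 318.35

kr 318.35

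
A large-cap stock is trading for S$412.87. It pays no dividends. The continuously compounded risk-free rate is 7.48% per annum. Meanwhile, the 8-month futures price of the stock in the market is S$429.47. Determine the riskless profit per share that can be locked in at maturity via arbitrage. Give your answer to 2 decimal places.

S$4.51 per share

Fair futures: F* = S·e^(carry·T), with carry = r = 0.0748
F* = 412.87 · e^(0.0748 × 8/12) = 412.87 · e^0.049867 = 412.87 × 1.051131 = S$433.9805
Market S$429.47 < fair S$433.9805: forward underpriced → reverse cash-and-carry (short spot, go long the forward).
At maturity, profit = |F_mkt − F*| = |429.47 − 433.9805| = S$4.51 per share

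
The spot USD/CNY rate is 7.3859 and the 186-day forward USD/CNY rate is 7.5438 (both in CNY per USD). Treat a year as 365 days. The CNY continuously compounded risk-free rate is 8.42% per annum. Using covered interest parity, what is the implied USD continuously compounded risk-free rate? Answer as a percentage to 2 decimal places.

4.27%

F = S·e^((r_CNY − r_USD)T) ⇒ r_USD = r_CNY − ln(F/S)/T
ln(7.5438/7.3859) = 0.021153; /(186/365) = 0.041510
r_USD = 0.0842 − 0.041510 = 0.042690
r_USD = 4.27%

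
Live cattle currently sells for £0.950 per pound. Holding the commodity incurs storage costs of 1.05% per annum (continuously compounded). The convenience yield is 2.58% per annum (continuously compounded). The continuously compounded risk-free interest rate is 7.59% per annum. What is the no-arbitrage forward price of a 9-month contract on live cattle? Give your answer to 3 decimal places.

£0.994 per pound

Net carry = r + u − y = 0.0759 + 0.0105 − 0.0258 = 0.0606
F = S·e^((r+u−y)T) = 0.950 · e^(0.0606 × 9/12) = 0.950 · e^0.045450
= 0.950 × 1.046499 = £0.994 per pound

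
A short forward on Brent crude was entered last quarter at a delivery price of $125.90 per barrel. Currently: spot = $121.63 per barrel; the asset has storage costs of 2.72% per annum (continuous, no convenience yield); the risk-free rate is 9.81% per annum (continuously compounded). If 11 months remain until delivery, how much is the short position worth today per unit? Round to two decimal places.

Current fair forward for the remaining 11 months: F = S·e^((r + u)·T), (r + u) = 0.0981 + 0.0272 = 0.1253
F = 121.63 · e^(0.1253 × 11/12) = 121.63 × 1.121715 = 136.4342
Value of long forward = (F − K)·e^(−rT) = (136.4342 − 125.90) · e^(−0.0981·11/12)
= 10.5342 × 0.914000 = 9.63
Short position value = −(long value) = -$9.63

-$9.63 per barrel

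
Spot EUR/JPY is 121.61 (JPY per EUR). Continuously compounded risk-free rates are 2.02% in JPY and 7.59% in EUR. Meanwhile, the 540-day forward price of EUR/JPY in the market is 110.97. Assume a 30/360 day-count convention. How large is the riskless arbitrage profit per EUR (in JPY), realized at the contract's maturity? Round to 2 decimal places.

0.89 per EUR (in JPY)

Fair forward: F* = S·e^(carry·T), with carry = (r_JPY − r_EUR) = 0.0202 − 0.0759 = -0.0557
F* = 121.61 · e^(-0.0557 × 540/360) = 121.61 · e^-0.083550 = 121.61 × 0.919845 = 111.8624
Market 110.97 < fair 111.8624: forward underpriced → reverse cash-and-carry (short spot, go long the forward).
At maturity, profit = |F_mkt − F*| = |110.97 − 111.8624| = 0.89 per EUR (in JPY)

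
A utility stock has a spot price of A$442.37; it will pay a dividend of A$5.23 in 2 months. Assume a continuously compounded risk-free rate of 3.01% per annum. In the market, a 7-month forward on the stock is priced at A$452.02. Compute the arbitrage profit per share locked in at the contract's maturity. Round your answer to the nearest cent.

A$7.11 per share

PV(dividends) I = 5.23·e^(−0.0301·2/12) = 5.2038
Fair forward F* = (S − I)·e^(rT) = (442.37 − 5.2038)·e^0.017558 = 437.1662 × 1.017713 = 444.9097
Market A$452.02 > fair 444.9097: forward overpriced → cash-and-carry (borrow at r, buy the stock and collect the dividends, short the forward).
Profit at T = |F_mkt − F*| = |452.02 − 444.9097| = A$7.11 per share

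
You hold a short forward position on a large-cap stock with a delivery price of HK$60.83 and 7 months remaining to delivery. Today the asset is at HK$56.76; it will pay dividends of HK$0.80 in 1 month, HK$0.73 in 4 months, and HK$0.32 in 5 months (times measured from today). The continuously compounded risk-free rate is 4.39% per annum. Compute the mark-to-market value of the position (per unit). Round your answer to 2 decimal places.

HK$4.36

PV(remaining dividends) I = 0.80·e^(−0.0439·1/12) + 0.73·e^(−0.0439·4/12) + 0.32·e^(−0.0439·5/12) = 1.8307
Current forward F = (S − I)·e^(rT) = (56.76 − 1.8307)·e^(0.0439·7/12) = 54.9293 × 1.025939 = 56.3541
Value (long) = (F − K)·e^(−rT) = (56.3541 − 60.83) × 0.974717 = -4.3627
Short position value = −(long value) = HK$4.36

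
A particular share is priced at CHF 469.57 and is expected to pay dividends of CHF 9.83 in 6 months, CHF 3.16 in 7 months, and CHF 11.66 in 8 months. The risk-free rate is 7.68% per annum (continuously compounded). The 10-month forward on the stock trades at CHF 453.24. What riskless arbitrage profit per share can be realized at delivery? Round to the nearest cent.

PV(dividends) I = 9.83·e^(−0.0768·6/12) + 3.16·e^(−0.0768·7/12) + 11.66·e^(−0.0768·8/12) = 23.5593
Fair forward F* = (S − I)·e^(rT) = (469.57 − 23.5593)·e^0.064000 = 446.0107 × 1.066092 = 475.4884
Market CHF 453.24 < fair 475.4884: forward underpriced → reverse cash-and-carry (short the stock, invest proceeds at r, pay the dividends, go long the forward).
Profit at T = |F_mkt − F*| = |453.24 − 475.4884| = CHF 22.25 per share

CHF 22.25 per share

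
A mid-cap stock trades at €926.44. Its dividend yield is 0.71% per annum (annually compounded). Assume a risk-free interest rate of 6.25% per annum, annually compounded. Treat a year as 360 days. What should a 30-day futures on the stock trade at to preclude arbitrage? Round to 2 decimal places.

F = S · (1+r)^T / (1+q)^T
= 926.44 × 1.005065 / 1.000590 = 926.44 × 1.004472
F = €930.58

€930.58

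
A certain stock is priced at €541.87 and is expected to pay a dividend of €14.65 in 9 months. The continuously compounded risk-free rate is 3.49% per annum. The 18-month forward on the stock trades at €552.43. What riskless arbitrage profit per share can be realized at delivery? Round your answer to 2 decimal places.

€3.52 per share

PV(dividends) I = 14.65·e^(−0.0349·9/12) = 14.2715
Fair forward F* = (S − I)·e^(rT) = (541.87 − 14.2715)·e^0.052350 = 527.5985 × 1.053744 = 555.9538
Market €552.43 < fair 555.9538: forward underpriced → reverse cash-and-carry (short the stock, invest proceeds at r, pay the dividends, go long the forward).
Profit at T = |F_mkt − F*| = |552.43 − 555.9538| = €3.52 per share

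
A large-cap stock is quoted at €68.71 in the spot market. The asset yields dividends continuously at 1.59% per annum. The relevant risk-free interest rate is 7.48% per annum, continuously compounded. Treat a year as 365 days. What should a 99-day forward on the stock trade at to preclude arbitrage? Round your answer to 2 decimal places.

F = S·e^((r − q)T) = 68.71 · e^((0.0748 − 0.0159) × 99/365)
= 68.71 · e^0.015976 = 68.71 × 1.016104
F = €69.82

€69.82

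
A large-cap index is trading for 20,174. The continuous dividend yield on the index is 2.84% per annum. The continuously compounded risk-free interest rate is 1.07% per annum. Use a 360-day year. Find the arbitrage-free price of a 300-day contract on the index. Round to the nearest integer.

19,879

F = S·e^((r − q)T) = 20174 · e^((0.0107 − 0.0284) × 300/360)
= 20174 · e^-0.014750 = 20174 × 0.985358
F = 19,879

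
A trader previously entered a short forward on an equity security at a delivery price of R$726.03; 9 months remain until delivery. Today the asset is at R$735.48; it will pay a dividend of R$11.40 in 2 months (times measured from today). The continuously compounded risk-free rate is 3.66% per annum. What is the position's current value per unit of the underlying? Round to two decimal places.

PV(remaining dividends) I = 11.40·e^(−0.0366·2/12) = 11.3307
Current forward F = (S − I)·e^(rT) = (735.48 − 11.3307)·e^(0.0366·9/12) = 724.1493 × 1.027830 = 744.3024
Value (long) = (F − K)·e^(−rT) = (744.3024 − 726.03) × 0.972923 = 17.7776
Short position value = −(long value) = -R$17.78

-R$17.78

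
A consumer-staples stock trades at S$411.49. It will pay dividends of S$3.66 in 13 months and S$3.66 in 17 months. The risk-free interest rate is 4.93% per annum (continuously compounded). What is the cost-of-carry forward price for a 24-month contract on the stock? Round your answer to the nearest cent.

S$446.53

PV(dividends) I = 3.66·e^(−0.0493·13/12) + 3.66·e^(−0.0493·17/12)
I = 3.4697 + 3.4131 = 6.8828
F = (S − I)·e^(rT) = (411.49 − 6.8828) · e^(0.0493·24/12)
= 404.6072 · e^0.098600 = 404.6072 × 1.103625 = S$446.53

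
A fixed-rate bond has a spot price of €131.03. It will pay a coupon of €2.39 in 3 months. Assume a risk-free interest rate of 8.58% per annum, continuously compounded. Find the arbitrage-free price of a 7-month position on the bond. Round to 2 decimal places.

€135.30

PV(coupons) I = 2.39·e^(−0.0858·3/12)
I = 2.3393
F = (S − I)·e^(rT) = (131.03 − 2.3393) · e^(0.0858·7/12)
= 128.6907 · e^0.050050 = 128.6907 × 1.051324 = €135.30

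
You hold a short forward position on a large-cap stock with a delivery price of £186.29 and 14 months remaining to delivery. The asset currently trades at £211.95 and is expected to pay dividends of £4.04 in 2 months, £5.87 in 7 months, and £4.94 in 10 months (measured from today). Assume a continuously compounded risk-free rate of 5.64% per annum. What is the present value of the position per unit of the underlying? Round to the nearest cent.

-£23.13

PV(remaining dividends) I = 4.04·e^(−0.0564·2/12) + 5.87·e^(−0.0564·7/12) + 4.94·e^(−0.0564·10/12) = 14.3954
Current forward F = (S − I)·e^(rT) = (211.95 − 14.3954)·e^(0.0564·14/12) = 197.5546 × 1.068013 = 210.9909
Value (long) = (F − K)·e^(−rT) = (210.9909 − 186.29) × 0.936318 = 23.1279
Short position value = −(long value) = -£23.13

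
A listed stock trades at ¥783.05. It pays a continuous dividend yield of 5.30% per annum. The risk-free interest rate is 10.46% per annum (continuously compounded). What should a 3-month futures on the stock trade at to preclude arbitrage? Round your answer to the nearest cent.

¥793.22

F = S·e^((r − q)T) = 783.05 · e^((0.1046 − 0.0530) × 3/12)
= 783.05 · e^0.012900 = 783.05 × 1.012984
F = ¥793.22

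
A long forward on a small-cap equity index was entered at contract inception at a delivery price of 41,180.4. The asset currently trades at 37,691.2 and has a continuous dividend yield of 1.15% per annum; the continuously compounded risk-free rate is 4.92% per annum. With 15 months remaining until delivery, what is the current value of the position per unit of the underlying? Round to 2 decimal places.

Current fair forward for the remaining 15 months: F = S·e^((r − q)·T), (r − q) = 0.0492 − 0.0115 = 0.0377
F = 37691.2 · e^(0.0377 × 15/12) = 37691.2 × 1.04825303 = 39509.9146
Value of long forward = (F − K)·e^(−rT) = (39509.9146 − 41180.4) · e^(−0.0492·15/12)
= -1670.4854 × 0.94035295 = -1570.85

-1570.85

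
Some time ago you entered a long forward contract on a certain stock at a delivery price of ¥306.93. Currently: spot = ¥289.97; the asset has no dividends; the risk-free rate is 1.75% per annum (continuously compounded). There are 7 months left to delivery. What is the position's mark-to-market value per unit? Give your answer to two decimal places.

-¥13.84

Current fair forward for the remaining 7 months: F = S·e^(r·T), r = 0.0175
F = 289.97 · e^(0.0175 × 7/12) = 289.97 × 1.010261 = 292.9454
Value of long forward = (F − K)·e^(−rT) = (292.9454 − 306.93) · e^(−0.0175·7/12)
= -13.9846 × 0.989844 = -13.84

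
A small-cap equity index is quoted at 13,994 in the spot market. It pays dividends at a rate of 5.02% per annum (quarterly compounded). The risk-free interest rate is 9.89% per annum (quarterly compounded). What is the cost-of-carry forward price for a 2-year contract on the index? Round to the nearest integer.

15,398

F = S · (1+r/4)^(4T) / (1+q/4)^(4T)
= 13994 × 1.215790 / 1.104923 = 13994 × 1.100339
F = 15,398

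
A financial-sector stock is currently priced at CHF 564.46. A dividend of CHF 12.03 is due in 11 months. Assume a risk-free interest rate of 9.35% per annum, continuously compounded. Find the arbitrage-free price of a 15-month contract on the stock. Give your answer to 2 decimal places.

PV(dividends) I = 12.03·e^(−0.0935·11/12)
I = 11.0419
F = (S − I)·e^(rT) = (564.46 − 11.0419) · e^(0.0935·15/12)
= 553.4181 · e^0.116875 = 553.4181 × 1.123979 = CHF 622.03

CHF 622.03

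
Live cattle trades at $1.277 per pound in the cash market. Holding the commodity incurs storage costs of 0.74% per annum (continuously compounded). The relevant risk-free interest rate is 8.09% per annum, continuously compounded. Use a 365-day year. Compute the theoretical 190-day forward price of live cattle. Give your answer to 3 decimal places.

Net carry = r + u − y = 0.0809 + 0.0074 − 0.0000 = 0.0883
F = S·e^((r+u−y)T) = 1.277 · e^(0.0883 × 190/365) = 1.277 · e^0.045964
= 1.277 × 1.047037 = $1.337 per pound

$1.337 per pound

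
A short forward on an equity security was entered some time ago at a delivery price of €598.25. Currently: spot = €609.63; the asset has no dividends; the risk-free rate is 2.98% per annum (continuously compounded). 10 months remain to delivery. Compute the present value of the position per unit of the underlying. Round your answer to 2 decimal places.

-€26.05

Current fair forward for the remaining 10 months: F = S·e^(r·T), r = 0.0298
F = 609.63 · e^(0.0298 × 10/12) = 609.63 × 1.025144 = 624.9585
Value of long forward = (F − K)·e^(−rT) = (624.9585 − 598.25) · e^(−0.0298·10/12)
= 26.7085 × 0.975472 = 26.05
Short position value = −(long value) = -€26.05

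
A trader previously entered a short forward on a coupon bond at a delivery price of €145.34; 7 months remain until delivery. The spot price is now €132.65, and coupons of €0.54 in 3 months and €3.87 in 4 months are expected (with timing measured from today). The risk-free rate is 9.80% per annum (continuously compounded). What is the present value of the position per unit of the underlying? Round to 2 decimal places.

PV(remaining coupons) I = 0.54·e^(−0.0980·3/12) + 3.87·e^(−0.0980·4/12) = 4.2726
Current forward F = (S − I)·e^(rT) = (132.65 − 4.2726)·e^(0.0980·7/12) = 128.3774 × 1.058832 = 135.9301
Value (long) = (F − K)·e^(−rT) = (135.9301 − 145.34) × 0.944437 = -8.8871
Short position value = −(long value) = €8.89

€8.89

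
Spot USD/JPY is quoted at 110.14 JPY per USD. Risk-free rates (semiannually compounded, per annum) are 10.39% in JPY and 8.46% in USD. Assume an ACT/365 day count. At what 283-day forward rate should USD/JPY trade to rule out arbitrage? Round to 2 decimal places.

111.73

By covered interest parity, F = S · (1+r_JPY/2)^(2T) / (1+r_USD/2)^(2T)
= 110.14 × 1.081702 / 1.066353 = 110.14 × 1.014394
F = 111.73 JPY per USD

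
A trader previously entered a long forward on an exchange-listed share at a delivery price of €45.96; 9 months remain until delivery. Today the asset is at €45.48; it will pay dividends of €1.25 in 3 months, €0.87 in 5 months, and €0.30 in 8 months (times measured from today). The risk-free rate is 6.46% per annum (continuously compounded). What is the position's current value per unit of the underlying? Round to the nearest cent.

PV(remaining dividends) I = 1.25·e^(−0.0646·3/12) + 0.87·e^(−0.0646·5/12) + 0.30·e^(−0.0646·8/12) = 2.3642
Current forward F = (S − I)·e^(rT) = (45.48 − 2.3642)·e^(0.0646·9/12) = 43.1158 × 1.049643 = 45.2562
Value (long) = (F − K)·e^(−rT) = (45.2562 − 45.96) × 0.952705 = -0.6705
Value = -€0.67

-€0.67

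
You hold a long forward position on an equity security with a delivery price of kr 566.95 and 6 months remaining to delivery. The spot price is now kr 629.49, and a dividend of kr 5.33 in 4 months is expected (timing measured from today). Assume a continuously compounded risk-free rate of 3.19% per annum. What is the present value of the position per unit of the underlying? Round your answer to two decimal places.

kr 66.24

PV(remaining dividends) I = 5.33·e^(−0.0319·4/12) = 5.2736
Current forward F = (S − I)·e^(rT) = (629.49 − 5.2736)·e^(0.0319·6/12) = 624.2164 × 1.016078 = 634.2526
Value (long) = (F − K)·e^(−rT) = (634.2526 − 566.95) × 0.984177 = 66.2377
Value = kr 66.24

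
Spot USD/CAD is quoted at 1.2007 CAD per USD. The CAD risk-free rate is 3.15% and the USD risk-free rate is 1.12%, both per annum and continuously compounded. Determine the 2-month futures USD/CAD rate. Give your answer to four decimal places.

1.2048

F = S·e^((r_CAD − r_USD)T) = 1.2007 · e^((0.0315 − 0.0112) × 2/12)
= 1.2007 · e^0.003383 = 1.2007 × 1.003389
F = 1.2048 CAD per USD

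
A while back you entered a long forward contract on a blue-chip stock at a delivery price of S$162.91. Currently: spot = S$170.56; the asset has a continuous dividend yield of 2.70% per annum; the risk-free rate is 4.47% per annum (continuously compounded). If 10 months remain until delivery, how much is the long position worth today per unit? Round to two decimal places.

S$9.81

Current fair forward for the remaining 10 months: F = S·e^((r − q)·T), (r − q) = 0.0447 − 0.0270 = 0.0177
F = 170.56 · e^(0.0177 × 10/12) = 170.56 × 1.014859 = 173.0944
Value of long forward = (F − K)·e^(−rT) = (173.0944 − 162.91) · e^(−0.0447·10/12)
= 10.1844 × 0.963435 = 9.81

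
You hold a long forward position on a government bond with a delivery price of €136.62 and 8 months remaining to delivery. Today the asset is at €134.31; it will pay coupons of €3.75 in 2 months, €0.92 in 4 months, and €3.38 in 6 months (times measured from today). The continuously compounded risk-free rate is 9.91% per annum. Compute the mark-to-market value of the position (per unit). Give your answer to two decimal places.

PV(remaining coupons) I = 3.75·e^(−0.0991·2/12) + 0.92·e^(−0.0991·4/12) + 3.38·e^(−0.0991·6/12) = 7.7953
Current forward F = (S − I)·e^(rT) = (134.31 − 7.7953)·e^(0.0991·8/12) = 126.5147 × 1.068298 = 135.1554
Value (long) = (F − K)·e^(−rT) = (135.1554 − 136.62) × 0.936068 = -1.3710
Value = -€1.37

-€1.37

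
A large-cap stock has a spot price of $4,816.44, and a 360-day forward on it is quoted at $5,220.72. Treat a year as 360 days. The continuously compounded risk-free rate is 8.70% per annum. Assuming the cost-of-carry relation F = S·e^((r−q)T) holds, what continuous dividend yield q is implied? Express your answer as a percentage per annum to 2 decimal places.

From F = S·e^((r−q)T): (r − q) = ln(F/S)/T
ln(5220.72/4816.44) = ln(1.083938) = 0.080601
(r − q) = 0.080601 / (360/360) = 0.080601
q = r − ln(F/S)/T = 0.0870 − 0.080601 = 0.006399
q = 0.64%

0.64%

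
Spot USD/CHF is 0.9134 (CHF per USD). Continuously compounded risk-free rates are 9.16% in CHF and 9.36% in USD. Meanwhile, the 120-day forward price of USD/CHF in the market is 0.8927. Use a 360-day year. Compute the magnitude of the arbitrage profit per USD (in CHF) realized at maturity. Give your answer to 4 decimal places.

Fair forward: F* = S·e^(carry·T), with carry = (r_CHF − r_USD) = 0.0916 − 0.0936 = -0.0020
F* = 0.9134 · e^(-0.0020 × 120/360) = 0.9134 · e^-0.000667 = 0.9134 × 0.999333 = 0.9128
Market 0.8927 < fair 0.9128: forward underpriced → reverse cash-and-carry (short spot, go long the forward).
At maturity, profit = |F_mkt − F*| = |0.8927 − 0.9128| = 0.0201 per USD (in CHF)

0.0201 per USD (in CHF)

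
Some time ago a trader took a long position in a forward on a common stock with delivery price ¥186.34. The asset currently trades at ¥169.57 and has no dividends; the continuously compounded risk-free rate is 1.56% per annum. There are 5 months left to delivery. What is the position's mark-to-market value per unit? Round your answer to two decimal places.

Current fair forward for the remaining 5 months: F = S·e^(r·T), r = 0.0156
F = 169.57 · e^(0.0156 × 5/12) = 169.57 × 1.006521 = 170.6758
Value of long forward = (F − K)·e^(−rT) = (170.6758 − 186.34) · e^(−0.0156·5/12)
= -15.6642 × 0.993521 = -15.56

-¥15.56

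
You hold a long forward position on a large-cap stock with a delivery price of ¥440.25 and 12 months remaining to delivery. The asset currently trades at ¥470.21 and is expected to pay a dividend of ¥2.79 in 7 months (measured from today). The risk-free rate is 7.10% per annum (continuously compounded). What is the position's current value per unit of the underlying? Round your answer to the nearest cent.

PV(remaining dividends) I = 2.79·e^(−0.0710·7/12) = 2.6768
Current forward F = (S − I)·e^(rT) = (470.21 − 2.6768)·e^(0.0710·12/12) = 467.5332 × 1.073581 = 501.9348
Value (long) = (F − K)·e^(−rT) = (501.9348 − 440.25) × 0.931462 = 57.4570
Value = ¥57.46

¥57.46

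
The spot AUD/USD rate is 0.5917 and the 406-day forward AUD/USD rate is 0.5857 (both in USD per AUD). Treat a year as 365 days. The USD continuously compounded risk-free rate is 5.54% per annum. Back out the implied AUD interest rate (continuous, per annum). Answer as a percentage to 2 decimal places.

6.46%

F = S·e^((r_USD − r_AUD)T) ⇒ r_AUD = r_USD − ln(F/S)/T
ln(0.5857/0.5917) = -0.010192; /(406/365) = -0.009163
r_AUD = 0.0554 + 0.009163 = 0.064563
r_AUD = 6.46%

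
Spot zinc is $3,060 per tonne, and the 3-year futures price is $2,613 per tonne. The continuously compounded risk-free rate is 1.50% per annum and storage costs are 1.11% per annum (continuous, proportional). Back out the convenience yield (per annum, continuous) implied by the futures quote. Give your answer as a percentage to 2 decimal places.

7.87%

F = S·e^((r+u−y)T) ⇒ (r+u−y) = ln(F/S)/T
ln(2613/3060) = -0.157916; /T ⇒ -0.052639
y = r + u − ln(F/S)/T = 0.0150 + 0.0111 + 0.052639 = 0.078739
y = 7.87%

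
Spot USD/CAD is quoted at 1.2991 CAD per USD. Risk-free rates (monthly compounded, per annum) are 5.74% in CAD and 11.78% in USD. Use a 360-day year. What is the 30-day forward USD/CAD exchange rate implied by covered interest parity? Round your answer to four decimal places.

By covered interest parity, F = S · (1+r_CAD/12)^(12T) / (1+r_USD/12)^(12T)
= 1.2991 × 1.004783 / 1.009817 = 1.2991 × 0.995015
F = 1.2926 CAD per USD

1.2926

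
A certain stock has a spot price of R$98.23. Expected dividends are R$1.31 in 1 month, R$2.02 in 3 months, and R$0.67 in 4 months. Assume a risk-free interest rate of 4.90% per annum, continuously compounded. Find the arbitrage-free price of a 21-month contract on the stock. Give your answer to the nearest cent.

PV(dividends) I = 1.31·e^(−0.0490·1/12) + 2.02·e^(−0.0490·3/12) + 0.67·e^(−0.0490·4/12)
I = 1.3047 + 1.9954 + 0.6591 = 3.9592
F = (S − I)·e^(rT) = (98.23 − 3.9592) · e^(0.0490·21/12)
= 94.2708 · e^0.085750 = 94.2708 × 1.089534 = R$102.71

R$102.71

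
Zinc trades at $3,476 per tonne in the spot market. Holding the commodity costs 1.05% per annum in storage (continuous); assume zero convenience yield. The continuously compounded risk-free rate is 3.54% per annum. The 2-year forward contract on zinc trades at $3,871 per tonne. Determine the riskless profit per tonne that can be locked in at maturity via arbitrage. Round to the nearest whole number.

$61 per tonne

Fair forward: F* = S·e^(carry·T), with carry = (r + u) = 0.0354 + 0.0105 = 0.0459
F* = 3476 · e^(0.0459 × 2) = 3476 · e^0.091800 = 3476 × 1.096146 = $3810.2035
Market $3871 > fair $3810.2035: forward overpriced → cash-and-carry (buy spot, short the forward).
At maturity, profit = |F_mkt − F*| = |3871 − 3810.2035| = $61 per tonne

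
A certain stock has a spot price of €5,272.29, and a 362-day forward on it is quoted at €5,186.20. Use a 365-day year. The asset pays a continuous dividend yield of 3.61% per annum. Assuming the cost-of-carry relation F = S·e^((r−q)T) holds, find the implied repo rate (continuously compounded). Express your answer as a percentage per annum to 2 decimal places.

1.95%

From F = S·e^((r−q)T): (r − q) = ln(F/S)/T
ln(5186.20/5272.29) = ln(0.983671) = -0.016464
(r − q) = -0.016464 / (362/365) = -0.016600
r = ln(F/S)/T + q = -0.016600 + 0.0361 = 0.019500
r = 1.95%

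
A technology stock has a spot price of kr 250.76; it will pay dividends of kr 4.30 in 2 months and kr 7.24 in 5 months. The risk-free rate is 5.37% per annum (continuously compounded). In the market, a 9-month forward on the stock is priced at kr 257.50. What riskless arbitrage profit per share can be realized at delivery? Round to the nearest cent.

kr 8.24 per share

PV(dividends) I = 4.30·e^(−0.0537·2/12) + 7.24·e^(−0.0537·5/12) = 11.3415
Fair forward F* = (S − I)·e^(rT) = (250.76 − 11.3415)·e^0.040275 = 239.4185 × 1.041097 = 249.2579
Market kr 257.50 > fair 249.2579: forward overpriced → cash-and-carry (borrow at r, buy the stock and collect the dividends, short the forward).
Profit at T = |F_mkt − F*| = |257.50 − 249.2579| = kr 8.24 per share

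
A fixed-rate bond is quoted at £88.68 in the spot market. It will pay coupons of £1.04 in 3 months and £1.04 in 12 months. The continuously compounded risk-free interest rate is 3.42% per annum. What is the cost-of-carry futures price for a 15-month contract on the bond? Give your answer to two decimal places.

PV(coupons) I = 1.04·e^(−0.0342·3/12) + 1.04·e^(−0.0342·12/12)
I = 1.0311 + 1.0050 = 2.0361
F = (S − I)·e^(rT) = (88.68 − 2.0361) · e^(0.0342·15/12)
= 86.6439 · e^0.042750 = 86.6439 × 1.043677 = £90.43

£90.43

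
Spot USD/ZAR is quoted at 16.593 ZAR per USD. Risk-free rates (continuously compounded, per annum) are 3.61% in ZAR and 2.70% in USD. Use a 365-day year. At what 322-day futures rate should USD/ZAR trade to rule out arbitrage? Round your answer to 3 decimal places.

F = S·e^((r_ZAR − r_USD)T) = 16.593 · e^((0.0361 − 0.0270) × 322/365)
= 16.593 · e^0.008028 = 16.593 × 1.008060
F = 16.727 ZAR per USD

16.727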